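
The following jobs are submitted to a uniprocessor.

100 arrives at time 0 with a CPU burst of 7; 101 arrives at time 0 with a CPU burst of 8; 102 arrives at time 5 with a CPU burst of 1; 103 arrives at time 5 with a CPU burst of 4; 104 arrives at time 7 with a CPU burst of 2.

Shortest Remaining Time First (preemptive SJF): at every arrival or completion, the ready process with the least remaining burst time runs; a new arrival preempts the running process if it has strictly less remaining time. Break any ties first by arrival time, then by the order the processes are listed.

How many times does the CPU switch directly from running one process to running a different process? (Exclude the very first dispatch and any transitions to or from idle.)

Timeline: | 100 0-5 | 102 5-6 | 100 6-8 | 104 8-10 | 103 10-14 | 101 14-22 |
Completion: 100=8  101=22  102=6  103=14  104=10
Turnaround (C−A): 100=8  101=22  102=1  103=9  104=3

5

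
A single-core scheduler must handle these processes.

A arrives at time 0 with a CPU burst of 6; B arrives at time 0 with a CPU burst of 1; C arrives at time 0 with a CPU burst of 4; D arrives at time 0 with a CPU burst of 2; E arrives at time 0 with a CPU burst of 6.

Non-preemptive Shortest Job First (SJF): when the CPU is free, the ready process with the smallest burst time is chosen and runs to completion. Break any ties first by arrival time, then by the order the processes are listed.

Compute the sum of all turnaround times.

Timeline: | B 0-1 | D 1-3 | C 3-7 | A 7-13 | E 13-19 |
Completion: A=13  B=1  C=7  D=3  E=19
Turnaround (C−A): A=13  B=1  C=7  D=3  E=19
Turnaround = completion − arrival: A=13, B=1, C=7, D=3, E=19
Total turnaround = 13 + 1 + 7 + 3 + 19 = 43

43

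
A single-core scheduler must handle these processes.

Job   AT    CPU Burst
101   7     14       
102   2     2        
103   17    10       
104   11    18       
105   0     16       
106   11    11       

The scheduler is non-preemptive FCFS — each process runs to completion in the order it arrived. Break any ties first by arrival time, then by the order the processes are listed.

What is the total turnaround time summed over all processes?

Timeline: | 105 0-16 | 102 16-18 | 101 18-32 | 104 32-50 | 106 50-61 | 103 61-71 |
Completion: 101=32  102=18  103=71  104=50  105=16  106=61
Turnaround = completion − arrival: 101=25, 102=16, 103=54, 104=39, 105=16, 106=50
Total turnaround = 25 + 16 + 54 + 39 + 16 + 50 = 200

200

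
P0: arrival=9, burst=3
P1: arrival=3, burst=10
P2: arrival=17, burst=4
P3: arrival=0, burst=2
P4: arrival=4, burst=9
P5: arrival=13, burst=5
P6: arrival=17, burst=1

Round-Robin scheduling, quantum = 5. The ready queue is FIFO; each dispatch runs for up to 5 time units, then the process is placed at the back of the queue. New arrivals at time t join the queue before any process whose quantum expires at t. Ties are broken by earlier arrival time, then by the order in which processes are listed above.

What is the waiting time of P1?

Schedule: | P3 0-2 | idle 2-3 | P1 3-8 | P4 8-13 | P1 13-18 | P0 18-21 | P5 21-26 | P4 26-30 | P2 30-34 | P6 34-35 |
Completion: P0=21  P1=18  P2=34  P3=2  P4=30  P5=26  P6=35
Turnaround (C−A): P0=12  P1=15  P2=17  P3=2  P4=26  P5=13  P6=18
Waiting(P1) = turnaround − burst = 15 − 10 = 5

5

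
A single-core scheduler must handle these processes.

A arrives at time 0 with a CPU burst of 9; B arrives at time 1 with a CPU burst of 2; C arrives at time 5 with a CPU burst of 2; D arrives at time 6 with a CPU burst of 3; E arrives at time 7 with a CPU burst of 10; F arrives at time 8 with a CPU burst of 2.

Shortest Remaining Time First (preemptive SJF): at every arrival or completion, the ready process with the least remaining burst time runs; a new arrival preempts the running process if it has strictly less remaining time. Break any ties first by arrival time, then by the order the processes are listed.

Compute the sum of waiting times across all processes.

23

Gantt: | A 0-1 | B 1-3 | A 3-5 | C 5-7 | D 7-10 | F 10-12 | A 12-18 | E 18-28 |
Completion: A=18  B=3  C=7  D=10  E=28  F=12
Turnaround (C−A): A=18  B=2  C=2  D=4  E=21  F=4
Waiting = turnaround − burst: A=9, B=0, C=0, D=1, E=11, F=2
Total waiting = 9 + 0 + 0 + 1 + 11 + 2 = 23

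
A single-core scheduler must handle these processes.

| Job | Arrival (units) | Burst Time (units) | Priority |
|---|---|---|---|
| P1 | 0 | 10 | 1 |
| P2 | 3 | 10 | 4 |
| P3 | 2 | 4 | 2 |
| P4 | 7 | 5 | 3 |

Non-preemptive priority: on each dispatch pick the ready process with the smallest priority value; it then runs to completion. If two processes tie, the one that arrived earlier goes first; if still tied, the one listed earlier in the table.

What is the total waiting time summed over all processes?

Schedule: | P1 0-10 | P3 10-14 | P4 14-19 | P2 19-29 |
Completion: P1=10  P2=29  P3=14  P4=19
Turnaround (C−A): P1=10  P2=26  P3=12  P4=12
Waiting = turnaround − burst: P1=0, P2=16, P3=8, P4=7
Total waiting = 0 + 16 + 8 + 7 = 31

31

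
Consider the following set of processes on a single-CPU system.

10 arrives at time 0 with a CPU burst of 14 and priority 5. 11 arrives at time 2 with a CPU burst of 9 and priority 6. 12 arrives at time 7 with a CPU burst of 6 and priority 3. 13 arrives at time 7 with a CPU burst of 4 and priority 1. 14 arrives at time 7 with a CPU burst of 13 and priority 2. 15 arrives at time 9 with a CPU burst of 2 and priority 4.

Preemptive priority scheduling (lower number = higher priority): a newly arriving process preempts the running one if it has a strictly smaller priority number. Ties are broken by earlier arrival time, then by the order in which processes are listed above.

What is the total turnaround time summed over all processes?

152

Timeline: | 10 0-7 | 13 7-11 | 14 11-24 | 12 24-30 | 15 30-32 | 10 32-39 | 11 39-48 |
Completion: 10=39  11=48  12=30  13=11  14=24  15=32
Turnaround (C−A): 10=39  11=46  12=23  13=4  14=17  15=23
Turnaround = completion − arrival: 10=39, 11=46, 12=23, 13=4, 14=17, 15=23
Total turnaround = 39 + 46 + 23 + 4 + 17 + 23 = 152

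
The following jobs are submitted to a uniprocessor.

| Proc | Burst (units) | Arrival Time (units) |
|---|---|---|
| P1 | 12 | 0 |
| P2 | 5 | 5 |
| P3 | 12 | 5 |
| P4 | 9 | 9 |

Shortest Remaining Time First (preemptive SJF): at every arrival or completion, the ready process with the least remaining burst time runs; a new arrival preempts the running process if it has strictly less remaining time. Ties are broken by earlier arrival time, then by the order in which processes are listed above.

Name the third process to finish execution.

Gantt: | P1 0-5 | P2 5-10 | P1 10-17 | P4 17-26 | P3 26-38 |
Completion: P1=17  P2=10  P3=38  P4=26
Turnaround (C−A): P1=17  P2=5  P3=33  P4=17
Finish order: P2 → P1 → P4 → P3

P4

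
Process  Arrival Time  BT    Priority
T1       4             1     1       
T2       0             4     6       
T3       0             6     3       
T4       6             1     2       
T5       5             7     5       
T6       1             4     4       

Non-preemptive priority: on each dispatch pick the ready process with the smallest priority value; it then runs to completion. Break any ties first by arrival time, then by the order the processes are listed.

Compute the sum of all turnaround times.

Schedule: | T3 0-6 | T1 6-7 | T4 7-8 | T6 8-12 | T5 12-19 | T2 19-23 |
Completion: T1=7  T2=23  T3=6  T4=8  T5=19  T6=12
Turnaround = completion − arrival: T1=3, T2=23, T3=6, T4=2, T5=14, T6=11
Total turnaround = 3 + 23 + 6 + 2 + 14 + 11 = 59

59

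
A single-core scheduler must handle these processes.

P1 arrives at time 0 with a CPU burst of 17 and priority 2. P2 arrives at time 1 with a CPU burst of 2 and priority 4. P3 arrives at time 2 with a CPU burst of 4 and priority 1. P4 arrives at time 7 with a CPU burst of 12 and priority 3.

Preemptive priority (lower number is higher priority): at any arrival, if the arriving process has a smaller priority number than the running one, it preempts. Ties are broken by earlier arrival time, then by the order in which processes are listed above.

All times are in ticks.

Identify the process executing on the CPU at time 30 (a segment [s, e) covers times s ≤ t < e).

P4

Gantt: | P1 0-2 | P3 2-6 | P1 6-21 | P4 21-33 | P2 33-35 |
Completion: P1=21  P2=35  P3=6  P4=33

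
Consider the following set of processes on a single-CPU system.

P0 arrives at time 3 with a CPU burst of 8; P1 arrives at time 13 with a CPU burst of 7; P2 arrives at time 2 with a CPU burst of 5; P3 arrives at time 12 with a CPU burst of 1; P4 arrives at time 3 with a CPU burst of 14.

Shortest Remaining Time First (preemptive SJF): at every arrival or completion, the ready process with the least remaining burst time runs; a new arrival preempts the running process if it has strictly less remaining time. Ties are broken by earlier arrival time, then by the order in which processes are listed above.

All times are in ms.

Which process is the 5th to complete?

Schedule: | idle 0-2 | P2 2-7 | P0 7-12 | P3 12-13 | P0 13-16 | P1 16-23 | P4 23-37 |
Completion: P0=16  P1=23  P2=7  P3=13  P4=37
Finish order: P2 → P3 → P0 → P1 → P4

P4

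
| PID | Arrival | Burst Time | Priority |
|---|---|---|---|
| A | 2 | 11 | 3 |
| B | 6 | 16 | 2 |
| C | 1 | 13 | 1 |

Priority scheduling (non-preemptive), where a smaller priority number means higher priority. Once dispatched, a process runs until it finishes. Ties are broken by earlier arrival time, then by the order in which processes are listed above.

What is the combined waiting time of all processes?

36

Schedule: | idle 0-1 | C 1-14 | B 14-30 | A 30-41 |
Completion: A=41  B=30  C=14
Waiting = turnaround − burst: A=28, B=8, C=0
Total waiting = 28 + 8 + 0 = 36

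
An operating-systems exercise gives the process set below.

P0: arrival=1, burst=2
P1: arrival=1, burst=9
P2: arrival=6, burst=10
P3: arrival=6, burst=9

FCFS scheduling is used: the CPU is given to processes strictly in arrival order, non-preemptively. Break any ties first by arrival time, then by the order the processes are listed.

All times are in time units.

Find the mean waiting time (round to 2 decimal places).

6.00

Timeline: | idle 0-1 | P0 1-3 | P1 3-12 | P2 12-22 | P3 22-31 |
Completion: P0=3  P1=12  P2=22  P3=31
Waiting times: P0=0, P1=2, P2=6, P3=16
Average waiting = (0+2+6+16) / 4 = 24/4 = 6.00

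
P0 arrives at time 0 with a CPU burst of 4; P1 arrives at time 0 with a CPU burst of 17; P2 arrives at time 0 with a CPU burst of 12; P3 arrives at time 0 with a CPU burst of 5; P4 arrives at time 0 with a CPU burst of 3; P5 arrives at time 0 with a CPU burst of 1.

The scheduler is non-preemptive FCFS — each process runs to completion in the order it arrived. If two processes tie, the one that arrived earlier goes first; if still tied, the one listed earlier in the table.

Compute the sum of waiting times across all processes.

Timeline: | P0 0-4 | P1 4-21 | P2 21-33 | P3 33-38 | P4 38-41 | P5 41-42 |
Completion: P0=4  P1=21  P2=33  P3=38  P4=41  P5=42
Turnaround (C−A): P0=4  P1=21  P2=33  P3=38  P4=41  P5=42
Waiting = turnaround − burst: P0=0, P1=4, P2=21, P3=33, P4=38, P5=41
Total waiting = 0 + 4 + 21 + 33 + 38 + 41 = 137

137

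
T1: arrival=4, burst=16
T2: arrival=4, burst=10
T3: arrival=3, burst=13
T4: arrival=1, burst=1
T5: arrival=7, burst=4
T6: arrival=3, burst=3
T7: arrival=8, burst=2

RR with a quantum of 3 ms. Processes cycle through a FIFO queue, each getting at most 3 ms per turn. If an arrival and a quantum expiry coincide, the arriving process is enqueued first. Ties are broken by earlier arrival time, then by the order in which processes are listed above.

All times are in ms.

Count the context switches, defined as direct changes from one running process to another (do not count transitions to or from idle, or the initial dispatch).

Timeline: | idle 0-1 | T4 1-2 | idle 2-3 | T3 3-6 | T6 6-9 | T1 9-12 | T2 12-15 | T3 15-18 | T5 18-21 | T7 21-23 | T1 23-26 | T2 26-29 | T3 29-32 | T5 32-33 | T1 33-36 | T2 36-39 | T3 39-42 | T1 42-45 | T2 45-46 | T3 46-47 | T1 47-51 |
Completion: T1=51  T2=46  T3=47  T4=2  T5=33  T6=9  T7=23
Turnaround (C−A): T1=47  T2=42  T3=44  T4=1  T5=26  T6=6  T7=15

17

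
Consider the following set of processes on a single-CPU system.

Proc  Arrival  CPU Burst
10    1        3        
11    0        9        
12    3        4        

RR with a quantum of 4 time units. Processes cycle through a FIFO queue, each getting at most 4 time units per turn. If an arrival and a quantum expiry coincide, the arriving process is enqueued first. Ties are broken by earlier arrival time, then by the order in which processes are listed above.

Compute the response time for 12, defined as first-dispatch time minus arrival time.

4

Timeline: | 11 0-4 | 10 4-7 | 12 7-11 | 11 11-16 |
Completion: 10=7  11=16  12=11
Response(12) = first start − arrival = 7 − 3 = 4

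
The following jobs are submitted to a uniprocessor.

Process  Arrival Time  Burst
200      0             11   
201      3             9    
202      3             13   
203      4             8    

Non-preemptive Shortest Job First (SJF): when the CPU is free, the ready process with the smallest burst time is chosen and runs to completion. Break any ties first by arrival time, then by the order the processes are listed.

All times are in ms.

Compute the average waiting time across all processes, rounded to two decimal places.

Gantt: | 200 0-11 | 203 11-19 | 201 19-28 | 202 28-41 |
Completion: 200=11  201=28  202=41  203=19
Waiting times: 200=0, 201=16, 202=25, 203=7
Average waiting = (0+16+25+7) / 4 = 48/4 = 12.00

12.00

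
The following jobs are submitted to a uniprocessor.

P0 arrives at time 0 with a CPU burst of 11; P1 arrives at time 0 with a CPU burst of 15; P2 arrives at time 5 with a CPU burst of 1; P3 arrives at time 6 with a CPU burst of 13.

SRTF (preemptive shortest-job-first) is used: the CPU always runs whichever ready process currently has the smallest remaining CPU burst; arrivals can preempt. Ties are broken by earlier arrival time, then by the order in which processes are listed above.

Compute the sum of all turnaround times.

Schedule: | P0 0-5 | P2 5-6 | P0 6-12 | P3 12-25 | P1 25-40 |
Completion: P0=12  P1=40  P2=6  P3=25
Turnaround = completion − arrival: P0=12, P1=40, P2=1, P3=19
Total turnaround = 12 + 40 + 1 + 19 = 72

72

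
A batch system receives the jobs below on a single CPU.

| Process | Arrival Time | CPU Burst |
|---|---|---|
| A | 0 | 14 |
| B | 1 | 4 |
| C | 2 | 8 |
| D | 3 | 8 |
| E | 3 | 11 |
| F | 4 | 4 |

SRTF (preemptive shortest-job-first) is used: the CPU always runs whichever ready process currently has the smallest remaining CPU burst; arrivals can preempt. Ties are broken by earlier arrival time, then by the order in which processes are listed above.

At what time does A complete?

Gantt: | A 0-1 | B 1-5 | F 5-9 | C 9-17 | D 17-25 | E 25-36 | A 36-49 |
Completion: A=49  B=5  C=17  D=25  E=36  F=9
Turnaround (C−A): A=49  B=4  C=15  D=22  E=33  F=5

49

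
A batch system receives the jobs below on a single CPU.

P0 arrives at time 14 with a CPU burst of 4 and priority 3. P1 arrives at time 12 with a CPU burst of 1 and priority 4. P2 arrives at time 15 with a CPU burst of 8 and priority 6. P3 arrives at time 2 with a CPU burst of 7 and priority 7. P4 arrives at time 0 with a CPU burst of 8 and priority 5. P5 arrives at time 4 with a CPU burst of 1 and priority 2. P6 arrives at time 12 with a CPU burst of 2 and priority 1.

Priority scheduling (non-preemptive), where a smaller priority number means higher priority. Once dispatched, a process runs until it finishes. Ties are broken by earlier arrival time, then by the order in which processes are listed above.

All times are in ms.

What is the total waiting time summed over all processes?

37

Gantt: | P4 0-8 | P5 8-9 | P3 9-16 | P6 16-18 | P0 18-22 | P1 22-23 | P2 23-31 |
Completion: P0=22  P1=23  P2=31  P3=16  P4=8  P5=9  P6=18
Turnaround (C−A): P0=8  P1=11  P2=16  P3=14  P4=8  P5=5  P6=6
Waiting = turnaround − burst: P0=4, P1=10, P2=8, P3=7, P4=0, P5=4, P6=4
Total waiting = 4 + 10 + 8 + 7 + 0 + 4 + 4 = 37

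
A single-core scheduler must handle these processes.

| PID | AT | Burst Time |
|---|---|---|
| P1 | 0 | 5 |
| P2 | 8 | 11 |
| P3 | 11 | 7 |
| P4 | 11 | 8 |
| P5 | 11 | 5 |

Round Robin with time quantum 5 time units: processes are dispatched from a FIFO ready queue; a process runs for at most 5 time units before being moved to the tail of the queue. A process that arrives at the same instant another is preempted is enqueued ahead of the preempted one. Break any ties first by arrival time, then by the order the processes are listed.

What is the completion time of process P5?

28

Schedule: | P1 0-5 | idle 5-8 | P2 8-13 | P3 13-18 | P4 18-23 | P5 23-28 | P2 28-33 | P3 33-35 | P4 35-38 | P2 38-39 |
Completion: P1=5  P2=39  P3=35  P4=38  P5=28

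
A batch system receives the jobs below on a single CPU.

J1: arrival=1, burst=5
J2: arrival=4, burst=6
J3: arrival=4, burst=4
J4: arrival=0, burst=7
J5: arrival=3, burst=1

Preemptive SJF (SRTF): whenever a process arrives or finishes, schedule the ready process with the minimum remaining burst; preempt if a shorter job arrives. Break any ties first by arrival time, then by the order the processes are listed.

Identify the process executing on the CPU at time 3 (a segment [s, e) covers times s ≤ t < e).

Schedule: | J4 0-1 | J1 1-3 | J5 3-4 | J1 4-7 | J3 7-11 | J4 11-17 | J2 17-23 |
Completion: J1=7  J2=23  J3=11  J4=17  J5=4

J5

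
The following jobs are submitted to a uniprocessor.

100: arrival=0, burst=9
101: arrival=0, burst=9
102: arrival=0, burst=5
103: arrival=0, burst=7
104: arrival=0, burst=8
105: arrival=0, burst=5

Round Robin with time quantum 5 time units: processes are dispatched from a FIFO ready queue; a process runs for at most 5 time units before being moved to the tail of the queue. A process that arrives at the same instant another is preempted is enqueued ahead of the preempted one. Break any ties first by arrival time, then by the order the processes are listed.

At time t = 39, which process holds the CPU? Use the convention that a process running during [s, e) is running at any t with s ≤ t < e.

103

Schedule: | 100 0-5 | 101 5-10 | 102 10-15 | 103 15-20 | 104 20-25 | 105 25-30 | 100 30-34 | 101 34-38 | 103 38-40 | 104 40-43 |
Completion: 100=34  101=38  102=15  103=40  104=43  105=30
Turnaround (C−A): 100=34  101=38  102=15  103=40  104=43  105=30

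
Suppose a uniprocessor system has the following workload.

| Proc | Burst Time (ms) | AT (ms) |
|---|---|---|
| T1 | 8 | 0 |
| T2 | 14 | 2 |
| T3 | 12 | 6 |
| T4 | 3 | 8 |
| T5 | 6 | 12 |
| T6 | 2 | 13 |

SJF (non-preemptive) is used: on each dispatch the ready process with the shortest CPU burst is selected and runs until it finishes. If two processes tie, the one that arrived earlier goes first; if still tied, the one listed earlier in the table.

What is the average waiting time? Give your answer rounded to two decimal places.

9.50

Schedule: | T1 0-8 | T4 8-11 | T3 11-23 | T6 23-25 | T5 25-31 | T2 31-45 |
Completion: T1=8  T2=45  T3=23  T4=11  T5=31  T6=25
Waiting times: T1=0, T2=29, T3=5, T4=0, T5=13, T6=10
Average waiting = (0+29+5+0+13+10) / 6 = 57/6 = 9.50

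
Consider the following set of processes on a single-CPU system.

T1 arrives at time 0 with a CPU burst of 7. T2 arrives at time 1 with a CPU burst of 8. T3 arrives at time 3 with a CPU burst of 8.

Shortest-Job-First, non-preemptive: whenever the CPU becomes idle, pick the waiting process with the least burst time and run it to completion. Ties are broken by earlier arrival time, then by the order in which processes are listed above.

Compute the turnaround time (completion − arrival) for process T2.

14

Gantt: | T1 0-7 | T2 7-15 | T3 15-23 |
Completion: T1=7  T2=15  T3=23
Turnaround (C−A): T1=7  T2=14  T3=20
Turnaround(T2) = completion − arrival = 15 − 1 = 14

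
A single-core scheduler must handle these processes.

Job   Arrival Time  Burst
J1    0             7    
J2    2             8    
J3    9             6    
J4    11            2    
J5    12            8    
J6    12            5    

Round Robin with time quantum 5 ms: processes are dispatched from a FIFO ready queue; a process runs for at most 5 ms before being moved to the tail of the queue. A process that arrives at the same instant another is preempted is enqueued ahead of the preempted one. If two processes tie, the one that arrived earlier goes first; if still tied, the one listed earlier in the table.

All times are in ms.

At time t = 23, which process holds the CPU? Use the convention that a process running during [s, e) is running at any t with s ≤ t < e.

J5

Timeline: | J1 0-5 | J2 5-10 | J1 10-12 | J3 12-17 | J2 17-20 | J4 20-22 | J5 22-27 | J6 27-32 | J3 32-33 | J5 33-36 |
Completion: J1=12  J2=20  J3=33  J4=22  J5=36  J6=32
Turnaround (C−A): J1=12  J2=18  J3=24  J4=11  J5=24  J6=20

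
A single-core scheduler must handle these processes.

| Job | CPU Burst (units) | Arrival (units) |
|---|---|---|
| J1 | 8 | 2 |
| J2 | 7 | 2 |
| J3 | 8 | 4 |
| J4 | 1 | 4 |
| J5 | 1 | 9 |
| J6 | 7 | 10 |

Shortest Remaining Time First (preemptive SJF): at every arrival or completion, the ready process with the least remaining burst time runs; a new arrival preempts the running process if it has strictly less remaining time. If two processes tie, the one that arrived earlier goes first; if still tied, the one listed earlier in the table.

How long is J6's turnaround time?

8

Timeline: | idle 0-2 | J2 2-4 | J4 4-5 | J2 5-10 | J5 10-11 | J6 11-18 | J1 18-26 | J3 26-34 |
Completion: J1=26  J2=10  J3=34  J4=5  J5=11  J6=18
Turnaround (C−A): J1=24  J2=8  J3=30  J4=1  J5=2  J6=8
Turnaround(J6) = completion − arrival = 18 − 10 = 8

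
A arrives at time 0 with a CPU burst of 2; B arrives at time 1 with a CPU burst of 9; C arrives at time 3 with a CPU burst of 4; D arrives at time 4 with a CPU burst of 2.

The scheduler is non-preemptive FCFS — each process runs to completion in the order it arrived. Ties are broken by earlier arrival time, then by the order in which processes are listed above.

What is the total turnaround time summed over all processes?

Gantt: | A 0-2 | B 2-11 | C 11-15 | D 15-17 |
Completion: A=2  B=11  C=15  D=17
Turnaround (C−A): A=2  B=10  C=12  D=13
Turnaround = completion − arrival: A=2, B=10, C=12, D=13
Total turnaround = 2 + 10 + 12 + 13 = 37

37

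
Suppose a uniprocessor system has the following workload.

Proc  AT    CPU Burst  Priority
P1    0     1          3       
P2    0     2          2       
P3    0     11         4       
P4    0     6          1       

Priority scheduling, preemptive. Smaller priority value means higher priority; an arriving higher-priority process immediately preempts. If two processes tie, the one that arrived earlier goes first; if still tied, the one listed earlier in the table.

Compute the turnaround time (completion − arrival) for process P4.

Gantt: | P4 0-6 | P2 6-8 | P1 8-9 | P3 9-20 |
Completion: P1=9  P2=8  P3=20  P4=6
Turnaround(P4) = completion − arrival = 6 − 0 = 6

6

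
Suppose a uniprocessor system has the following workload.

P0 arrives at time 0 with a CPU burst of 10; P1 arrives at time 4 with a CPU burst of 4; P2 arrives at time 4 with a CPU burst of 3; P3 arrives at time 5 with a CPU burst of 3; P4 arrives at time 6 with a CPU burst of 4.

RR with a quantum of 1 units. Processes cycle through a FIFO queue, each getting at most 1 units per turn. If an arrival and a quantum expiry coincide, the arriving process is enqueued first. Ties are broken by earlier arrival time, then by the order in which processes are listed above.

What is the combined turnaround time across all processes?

Schedule: | P0 0-4 | P1 4-5 | P2 5-6 | P0 6-7 | P3 7-8 | P1 8-9 | P4 9-10 | P2 10-11 | P0 11-12 | P3 12-13 | P1 13-14 | P4 14-15 | P2 15-16 | P0 16-17 | P3 17-18 | P1 18-19 | P4 19-20 | P0 20-21 | P4 21-22 | P0 22-24 |
Completion: P0=24  P1=19  P2=16  P3=18  P4=22
Turnaround = completion − arrival: P0=24, P1=15, P2=12, P3=13, P4=16
Total turnaround = 24 + 15 + 12 + 13 + 16 = 80

80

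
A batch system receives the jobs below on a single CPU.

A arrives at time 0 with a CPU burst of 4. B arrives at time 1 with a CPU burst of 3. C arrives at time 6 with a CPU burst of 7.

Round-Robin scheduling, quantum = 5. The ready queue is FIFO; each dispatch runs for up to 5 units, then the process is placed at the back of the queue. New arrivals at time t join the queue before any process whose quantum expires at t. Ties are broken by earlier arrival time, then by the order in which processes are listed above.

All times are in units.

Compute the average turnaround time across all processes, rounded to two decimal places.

Gantt: | A 0-4 | B 4-7 | C 7-14 |
Completion: A=4  B=7  C=14
Turnaround (C−A): A=4  B=6  C=8
Turnaround times: A=4, B=6, C=8
Average turnaround = (4+6+8) / 3 = 18/3 = 6.00

6.00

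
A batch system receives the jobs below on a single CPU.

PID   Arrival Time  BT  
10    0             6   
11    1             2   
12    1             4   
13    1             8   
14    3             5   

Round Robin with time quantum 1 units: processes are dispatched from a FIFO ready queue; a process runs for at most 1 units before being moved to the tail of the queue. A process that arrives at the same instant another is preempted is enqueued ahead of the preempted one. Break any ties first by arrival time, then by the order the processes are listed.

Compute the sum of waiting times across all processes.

59

Gantt: | 10 0-1 | 11 1-2 | 12 2-3 | 13 3-4 | 10 4-5 | 11 5-6 | 14 6-7 | 12 7-8 | 13 8-9 | 10 9-10 | 14 10-11 | 12 11-12 | 13 12-13 | 10 13-14 | 14 14-15 | 12 15-16 | 13 16-17 | 10 17-18 | 14 18-19 | 13 19-20 | 10 20-21 | 14 21-22 | 13 22-25 |
Completion: 10=21  11=6  12=16  13=25  14=22
Waiting = turnaround − burst: 10=15, 11=3, 12=11, 13=16, 14=14
Total waiting = 15 + 3 + 11 + 16 + 14 = 59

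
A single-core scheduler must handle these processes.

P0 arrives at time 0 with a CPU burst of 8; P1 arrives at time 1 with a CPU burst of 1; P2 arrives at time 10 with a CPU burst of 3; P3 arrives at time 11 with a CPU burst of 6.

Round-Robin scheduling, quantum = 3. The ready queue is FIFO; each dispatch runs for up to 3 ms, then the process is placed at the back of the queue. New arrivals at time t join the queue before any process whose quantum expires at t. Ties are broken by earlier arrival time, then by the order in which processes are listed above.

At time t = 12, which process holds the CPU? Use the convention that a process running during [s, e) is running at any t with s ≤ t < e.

Gantt: | P0 0-3 | P1 3-4 | P0 4-9 | idle 9-10 | P2 10-13 | P3 13-19 |
Completion: P0=9  P1=4  P2=13  P3=19

P2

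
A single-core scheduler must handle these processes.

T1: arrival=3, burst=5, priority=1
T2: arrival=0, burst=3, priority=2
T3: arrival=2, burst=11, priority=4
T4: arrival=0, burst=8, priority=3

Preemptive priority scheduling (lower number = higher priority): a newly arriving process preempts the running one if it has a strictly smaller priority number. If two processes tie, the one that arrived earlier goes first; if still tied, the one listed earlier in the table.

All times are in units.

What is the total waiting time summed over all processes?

Gantt: | T2 0-3 | T1 3-8 | T4 8-16 | T3 16-27 |
Completion: T1=8  T2=3  T3=27  T4=16
Waiting = turnaround − burst: T1=0, T2=0, T3=14, T4=8
Total waiting = 0 + 0 + 14 + 8 = 22

22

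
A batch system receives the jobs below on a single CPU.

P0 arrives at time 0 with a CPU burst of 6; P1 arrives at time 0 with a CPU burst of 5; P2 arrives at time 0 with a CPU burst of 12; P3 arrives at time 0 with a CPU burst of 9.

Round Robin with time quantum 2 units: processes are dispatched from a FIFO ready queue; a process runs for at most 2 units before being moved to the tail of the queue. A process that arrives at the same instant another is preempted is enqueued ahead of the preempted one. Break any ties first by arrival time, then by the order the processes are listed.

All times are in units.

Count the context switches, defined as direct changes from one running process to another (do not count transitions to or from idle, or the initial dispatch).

Schedule: | P0 0-2 | P1 2-4 | P2 4-6 | P3 6-8 | P0 8-10 | P1 10-12 | P2 12-14 | P3 14-16 | P0 16-18 | P1 18-19 | P2 19-21 | P3 21-23 | P2 23-25 | P3 25-27 | P2 27-29 | P3 29-30 | P2 30-32 |
Completion: P0=18  P1=19  P2=32  P3=30
Turnaround (C−A): P0=18  P1=19  P2=32  P3=30

16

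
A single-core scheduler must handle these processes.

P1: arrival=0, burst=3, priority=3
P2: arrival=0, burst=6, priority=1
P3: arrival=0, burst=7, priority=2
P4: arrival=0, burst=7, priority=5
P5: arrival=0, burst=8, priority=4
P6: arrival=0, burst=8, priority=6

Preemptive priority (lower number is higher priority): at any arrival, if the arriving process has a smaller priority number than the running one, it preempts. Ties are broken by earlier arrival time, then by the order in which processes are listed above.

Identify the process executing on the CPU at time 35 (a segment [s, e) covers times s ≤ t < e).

Gantt: | P2 0-6 | P3 6-13 | P1 13-16 | P5 16-24 | P4 24-31 | P6 31-39 |
Completion: P1=16  P2=6  P3=13  P4=31  P5=24  P6=39
Turnaround (C−A): P1=16  P2=6  P3=13  P4=31  P5=24  P6=39

P6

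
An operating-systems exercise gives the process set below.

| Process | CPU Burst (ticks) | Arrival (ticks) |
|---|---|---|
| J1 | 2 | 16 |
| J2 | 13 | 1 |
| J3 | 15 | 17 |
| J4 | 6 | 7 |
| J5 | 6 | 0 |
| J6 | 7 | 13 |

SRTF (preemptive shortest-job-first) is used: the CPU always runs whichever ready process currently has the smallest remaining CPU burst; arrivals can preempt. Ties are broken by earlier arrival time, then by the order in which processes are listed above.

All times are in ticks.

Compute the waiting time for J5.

Gantt: | J5 0-6 | J2 6-7 | J4 7-13 | J6 13-16 | J1 16-18 | J6 18-22 | J2 22-34 | J3 34-49 |
Completion: J1=18  J2=34  J3=49  J4=13  J5=6  J6=22
Waiting(J5) = turnaround − burst = 6 − 6 = 0

0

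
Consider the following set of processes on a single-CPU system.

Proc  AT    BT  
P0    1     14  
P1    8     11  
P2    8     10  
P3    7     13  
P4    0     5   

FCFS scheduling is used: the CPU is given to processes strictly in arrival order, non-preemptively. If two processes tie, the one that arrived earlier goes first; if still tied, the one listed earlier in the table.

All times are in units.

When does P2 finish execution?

53

Timeline: | P4 0-5 | P0 5-19 | P3 19-32 | P1 32-43 | P2 43-53 |
Completion: P0=19  P1=43  P2=53  P3=32  P4=5
Turnaround (C−A): P0=18  P1=35  P2=45  P3=25  P4=5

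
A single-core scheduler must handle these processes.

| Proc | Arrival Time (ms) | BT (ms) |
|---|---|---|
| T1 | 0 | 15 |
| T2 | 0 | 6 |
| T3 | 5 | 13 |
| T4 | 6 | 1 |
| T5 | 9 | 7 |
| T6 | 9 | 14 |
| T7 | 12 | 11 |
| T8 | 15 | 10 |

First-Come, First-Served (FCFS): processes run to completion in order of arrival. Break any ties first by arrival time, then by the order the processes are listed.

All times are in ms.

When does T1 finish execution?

Schedule: | T1 0-15 | T2 15-21 | T3 21-34 | T4 34-35 | T5 35-42 | T6 42-56 | T7 56-67 | T8 67-77 |
Completion: T1=15  T2=21  T3=34  T4=35  T5=42  T6=56  T7=67  T8=77

15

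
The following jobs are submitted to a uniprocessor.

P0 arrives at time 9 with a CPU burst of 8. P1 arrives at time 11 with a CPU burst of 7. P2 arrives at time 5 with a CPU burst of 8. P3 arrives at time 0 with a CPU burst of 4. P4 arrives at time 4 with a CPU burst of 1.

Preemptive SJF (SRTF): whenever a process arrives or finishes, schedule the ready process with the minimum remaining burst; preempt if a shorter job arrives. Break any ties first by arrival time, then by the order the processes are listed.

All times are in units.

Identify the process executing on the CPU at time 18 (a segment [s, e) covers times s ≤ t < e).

Schedule: | P3 0-4 | P4 4-5 | P2 5-13 | P1 13-20 | P0 20-28 |
Completion: P0=28  P1=20  P2=13  P3=4  P4=5
Turnaround (C−A): P0=19  P1=9  P2=8  P3=4  P4=1

P1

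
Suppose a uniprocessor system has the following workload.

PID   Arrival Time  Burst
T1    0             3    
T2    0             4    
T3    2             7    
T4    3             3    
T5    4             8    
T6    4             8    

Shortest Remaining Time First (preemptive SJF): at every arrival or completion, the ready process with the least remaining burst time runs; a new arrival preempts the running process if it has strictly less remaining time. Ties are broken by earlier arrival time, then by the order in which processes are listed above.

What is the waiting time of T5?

Schedule: | T1 0-3 | T4 3-6 | T2 6-10 | T3 10-17 | T5 17-25 | T6 25-33 |
Completion: T1=3  T2=10  T3=17  T4=6  T5=25  T6=33
Waiting(T5) = turnaround − burst = 21 − 8 = 13

13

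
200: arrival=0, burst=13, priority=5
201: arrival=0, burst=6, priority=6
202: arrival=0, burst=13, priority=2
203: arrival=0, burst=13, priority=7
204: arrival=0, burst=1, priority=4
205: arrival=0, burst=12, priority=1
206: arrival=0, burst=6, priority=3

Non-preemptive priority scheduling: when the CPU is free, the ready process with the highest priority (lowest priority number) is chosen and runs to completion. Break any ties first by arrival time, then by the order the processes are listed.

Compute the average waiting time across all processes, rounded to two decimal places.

Schedule: | 205 0-12 | 202 12-25 | 206 25-31 | 204 31-32 | 200 32-45 | 201 45-51 | 203 51-64 |
Completion: 200=45  201=51  202=25  203=64  204=32  205=12  206=31
Waiting times: 200=32, 201=45, 202=12, 203=51, 204=31, 205=0, 206=25
Average waiting = (32+45+12+51+31+0+25) / 7 = 196/7 = 28.00

28.00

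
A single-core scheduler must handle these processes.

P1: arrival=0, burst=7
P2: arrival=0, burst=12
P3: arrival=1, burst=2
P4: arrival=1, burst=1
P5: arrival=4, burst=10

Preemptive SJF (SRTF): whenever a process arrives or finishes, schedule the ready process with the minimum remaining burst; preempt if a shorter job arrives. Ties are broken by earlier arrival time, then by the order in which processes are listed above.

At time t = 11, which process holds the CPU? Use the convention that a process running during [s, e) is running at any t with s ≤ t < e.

Timeline: | P1 0-1 | P4 1-2 | P3 2-4 | P1 4-10 | P5 10-20 | P2 20-32 |
Completion: P1=10  P2=32  P3=4  P4=2  P5=20
Turnaround (C−A): P1=10  P2=32  P3=3  P4=1  P5=16

P5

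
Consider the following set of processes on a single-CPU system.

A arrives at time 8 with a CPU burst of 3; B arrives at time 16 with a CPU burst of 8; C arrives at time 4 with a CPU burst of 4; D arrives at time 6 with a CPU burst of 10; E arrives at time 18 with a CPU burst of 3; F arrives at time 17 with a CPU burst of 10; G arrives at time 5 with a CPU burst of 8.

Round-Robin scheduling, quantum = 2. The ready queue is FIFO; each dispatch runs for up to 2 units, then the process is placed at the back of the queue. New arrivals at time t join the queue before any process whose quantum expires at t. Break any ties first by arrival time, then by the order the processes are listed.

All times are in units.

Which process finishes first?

Gantt: | idle 0-4 | C 4-6 | G 6-8 | D 8-10 | C 10-12 | A 12-14 | G 14-16 | D 16-18 | A 18-19 | B 19-21 | G 21-23 | F 23-25 | E 25-27 | D 27-29 | B 29-31 | G 31-33 | F 33-35 | E 35-36 | D 36-38 | B 38-40 | F 40-42 | D 42-44 | B 44-46 | F 46-50 |
Completion: A=19  B=46  C=12  D=44  E=36  F=50  G=33
Turnaround (C−A): A=11  B=30  C=8  D=38  E=18  F=33  G=28
Finish order: C → A → G → E → D → B → F

C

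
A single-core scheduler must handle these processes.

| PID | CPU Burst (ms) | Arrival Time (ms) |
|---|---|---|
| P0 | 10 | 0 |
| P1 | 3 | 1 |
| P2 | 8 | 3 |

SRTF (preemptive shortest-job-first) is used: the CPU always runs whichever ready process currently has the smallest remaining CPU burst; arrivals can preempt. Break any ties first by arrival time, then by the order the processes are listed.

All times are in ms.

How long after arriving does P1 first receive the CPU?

Gantt: | P0 0-1 | P1 1-4 | P2 4-12 | P0 12-21 |
Completion: P0=21  P1=4  P2=12
Response(P1) = first start − arrival = 1 − 1 = 0

0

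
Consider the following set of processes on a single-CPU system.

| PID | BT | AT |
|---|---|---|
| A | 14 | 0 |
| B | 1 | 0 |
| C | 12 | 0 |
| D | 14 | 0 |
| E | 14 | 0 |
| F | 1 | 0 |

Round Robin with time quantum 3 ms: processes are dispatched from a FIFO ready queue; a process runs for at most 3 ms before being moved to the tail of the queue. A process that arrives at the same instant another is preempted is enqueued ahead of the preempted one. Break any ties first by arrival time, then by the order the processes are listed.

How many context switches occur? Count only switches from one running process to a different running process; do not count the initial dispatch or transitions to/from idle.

20

Gantt: | A 0-3 | B 3-4 | C 4-7 | D 7-10 | E 10-13 | F 13-14 | A 14-17 | C 17-20 | D 20-23 | E 23-26 | A 26-29 | C 29-32 | D 32-35 | E 35-38 | A 38-41 | C 41-44 | D 44-47 | E 47-50 | A 50-52 | D 52-54 | E 54-56 |
Completion: A=52  B=4  C=44  D=54  E=56  F=14
Turnaround (C−A): A=52  B=4  C=44  D=54  E=56  F=14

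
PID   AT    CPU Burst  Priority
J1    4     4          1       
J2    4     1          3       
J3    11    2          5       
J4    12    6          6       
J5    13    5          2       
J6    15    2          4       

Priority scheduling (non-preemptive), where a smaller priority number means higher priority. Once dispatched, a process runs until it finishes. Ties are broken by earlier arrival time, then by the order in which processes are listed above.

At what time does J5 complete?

Gantt: | idle 0-4 | J1 4-8 | J2 8-9 | idle 9-11 | J3 11-13 | J5 13-18 | J6 18-20 | J4 20-26 |
Completion: J1=8  J2=9  J3=13  J4=26  J5=18  J6=20

18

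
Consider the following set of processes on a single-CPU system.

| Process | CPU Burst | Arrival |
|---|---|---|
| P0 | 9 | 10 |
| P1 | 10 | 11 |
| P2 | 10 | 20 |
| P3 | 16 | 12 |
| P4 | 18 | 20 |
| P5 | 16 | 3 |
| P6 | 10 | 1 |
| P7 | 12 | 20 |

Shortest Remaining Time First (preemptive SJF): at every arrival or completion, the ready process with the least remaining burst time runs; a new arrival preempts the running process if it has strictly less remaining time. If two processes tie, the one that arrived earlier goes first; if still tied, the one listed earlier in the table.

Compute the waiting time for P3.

56

Timeline: | idle 0-1 | P6 1-11 | P0 11-20 | P1 20-30 | P2 30-40 | P7 40-52 | P5 52-68 | P3 68-84 | P4 84-102 |
Completion: P0=20  P1=30  P2=40  P3=84  P4=102  P5=68  P6=11  P7=52
Waiting(P3) = turnaround − burst = 72 − 16 = 56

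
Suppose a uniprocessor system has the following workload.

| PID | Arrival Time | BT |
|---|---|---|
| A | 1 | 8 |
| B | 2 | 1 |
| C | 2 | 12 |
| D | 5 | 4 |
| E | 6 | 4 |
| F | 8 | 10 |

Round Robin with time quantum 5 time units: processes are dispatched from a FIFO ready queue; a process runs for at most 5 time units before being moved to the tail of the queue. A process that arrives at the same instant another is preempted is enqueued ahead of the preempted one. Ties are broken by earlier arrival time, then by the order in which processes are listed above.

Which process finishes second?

D

Schedule: | idle 0-1 | A 1-6 | B 6-7 | C 7-12 | D 12-16 | E 16-20 | A 20-23 | F 23-28 | C 28-33 | F 33-38 | C 38-40 |
Completion: A=23  B=7  C=40  D=16  E=20  F=38
Finish order: B → D → E → A → F → C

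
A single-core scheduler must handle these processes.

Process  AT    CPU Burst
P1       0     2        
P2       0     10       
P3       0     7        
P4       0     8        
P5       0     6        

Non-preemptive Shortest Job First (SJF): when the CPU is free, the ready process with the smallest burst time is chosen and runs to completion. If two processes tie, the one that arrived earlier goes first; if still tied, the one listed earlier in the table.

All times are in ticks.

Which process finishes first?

P1

Schedule: | P1 0-2 | P5 2-8 | P3 8-15 | P4 15-23 | P2 23-33 |
Completion: P1=2  P2=33  P3=15  P4=23  P5=8
Finish order: P1 → P5 → P3 → P4 → P2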